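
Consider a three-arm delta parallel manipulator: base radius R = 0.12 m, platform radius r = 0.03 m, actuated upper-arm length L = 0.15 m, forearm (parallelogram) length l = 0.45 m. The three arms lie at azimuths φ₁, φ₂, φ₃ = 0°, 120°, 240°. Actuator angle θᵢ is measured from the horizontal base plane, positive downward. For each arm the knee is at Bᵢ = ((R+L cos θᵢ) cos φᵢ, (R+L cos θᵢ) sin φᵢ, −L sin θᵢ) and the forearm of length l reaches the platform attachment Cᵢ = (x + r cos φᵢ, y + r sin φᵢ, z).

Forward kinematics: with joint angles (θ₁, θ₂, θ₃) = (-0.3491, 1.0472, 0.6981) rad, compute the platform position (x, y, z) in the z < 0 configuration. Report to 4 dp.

(0.2165, -0.0658, -0.3936)

O1 = (0.2310·cos0.0°, 0.2310·sin0.0°, 0.0513) = (0.2310, 0.0000, 0.0513)
arm 2 at φ=120.0°: (R−r)+L cos θ2 = 0.1650;  O2 = (-0.0825, 0.1429, -0.1299)
arm 3 at φ=240.0°: (R−r)+L cos θ3 = 0.2049;  O3 = (-0.1025, -0.1775, -0.0964)
eliminate P² terms by subtracting sphere 1 from 2 and 3
linear system: -0.6269x+0.2858y = -0.0119−-0.3624z; -0.6668x+-0.3549y = -0.0047−-0.2954z
Cramer: x(z) = 0.0134-0.5158z;  y(z) = -0.0120+0.1367z
quadratic in z: (1.2847)z²+(0.1185)z+(-0.1524)=0, √Δ=0.8929 → z ∈ {-0.3936, 0.3014}; z = -0.3936 (taking z<0)
x = 0.2165, y = -0.0658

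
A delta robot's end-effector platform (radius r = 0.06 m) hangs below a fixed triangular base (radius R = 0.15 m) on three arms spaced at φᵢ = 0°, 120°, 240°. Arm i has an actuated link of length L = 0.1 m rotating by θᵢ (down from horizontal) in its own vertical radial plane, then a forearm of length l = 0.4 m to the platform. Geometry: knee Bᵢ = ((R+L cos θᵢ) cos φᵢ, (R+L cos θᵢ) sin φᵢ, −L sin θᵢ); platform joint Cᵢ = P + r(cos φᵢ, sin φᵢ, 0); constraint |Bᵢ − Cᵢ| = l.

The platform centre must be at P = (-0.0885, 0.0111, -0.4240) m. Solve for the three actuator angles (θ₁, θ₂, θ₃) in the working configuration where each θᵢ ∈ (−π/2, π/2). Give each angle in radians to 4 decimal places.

θ₁ = 1.1344, θ₂ = 0.5235, θ₃ = 0.6112

φ1=0.0° → target in arm frame (-0.0885, 0.0111)
  A=0.1785, B=-0.4240, C=(l²−L²−A²−y'²−z²)/(2L)=-0.3088
  √(A²+B²)=0.4600;  θ1 = -1.1723+2.3067 ≈ 1.1344
φ2=120.0° → target in arm frame (0.0539, 0.0711)
  A=0.0361, B=-0.4240, C=(l²−L²−A²−y'²−z²)/(2L)=-0.1807
  √(A²+B²)=0.4255;  θ2 = -1.4858+2.0093 ≈ 0.5235
rotate P by −φ3: (0.0346, -0.0822, -0.4240)
  A cos θ + B sin θ = C:  0.0554·cos θ + -0.4240·sin θ = -0.1980
  γ=atan2(-0.4240,0.0554)=-1.4410;  ψ=arccos(-0.4630)=2.0522;  θ3=γ+ψ≈0.6112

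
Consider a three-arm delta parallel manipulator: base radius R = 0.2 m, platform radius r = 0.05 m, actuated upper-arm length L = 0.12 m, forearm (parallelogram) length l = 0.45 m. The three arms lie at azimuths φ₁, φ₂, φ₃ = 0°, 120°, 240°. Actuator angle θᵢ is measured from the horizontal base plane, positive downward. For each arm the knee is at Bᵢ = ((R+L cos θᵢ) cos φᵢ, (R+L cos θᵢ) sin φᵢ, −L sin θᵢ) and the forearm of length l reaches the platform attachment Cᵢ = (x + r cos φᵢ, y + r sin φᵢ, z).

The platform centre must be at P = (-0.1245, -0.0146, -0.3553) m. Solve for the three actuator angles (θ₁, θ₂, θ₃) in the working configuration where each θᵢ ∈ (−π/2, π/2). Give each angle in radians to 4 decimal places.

φ1=0.0° → target in arm frame (-0.1245, -0.0146)
  A=0.2745, B=-0.3553, C=(l²−L²−A²−y'²−z²)/(2L)=-0.0571
  γ=atan2(-0.3553,0.2745)=-0.9130;  ψ=arccos(-0.1272)=1.6983;  θ1=γ+ψ≈0.7853
φ2=120.0° → target in arm frame (0.0496, 0.1151)
  e−x'=0.1004;  (l²−L²−(e−x')²−y'²−z²)/2L = 0.1605
  √(A²+B²)=0.3692;  θ2 = -1.2954+1.1210 ≈ -0.1745
φ3=240.0° → target in arm frame (0.0749, -0.1005)
  A=0.0751, B=-0.3553, C=(l²−L²−A²−y'²−z²)/(2L)=0.1922
  γ=atan2(-0.3553,0.0751)=-1.3625;  ψ=arccos(0.5291)=1.0132;  θ3=γ+ψ≈-0.3492

θ₁ = 0.7853, θ₂ = -0.1745, θ₃ = -0.3492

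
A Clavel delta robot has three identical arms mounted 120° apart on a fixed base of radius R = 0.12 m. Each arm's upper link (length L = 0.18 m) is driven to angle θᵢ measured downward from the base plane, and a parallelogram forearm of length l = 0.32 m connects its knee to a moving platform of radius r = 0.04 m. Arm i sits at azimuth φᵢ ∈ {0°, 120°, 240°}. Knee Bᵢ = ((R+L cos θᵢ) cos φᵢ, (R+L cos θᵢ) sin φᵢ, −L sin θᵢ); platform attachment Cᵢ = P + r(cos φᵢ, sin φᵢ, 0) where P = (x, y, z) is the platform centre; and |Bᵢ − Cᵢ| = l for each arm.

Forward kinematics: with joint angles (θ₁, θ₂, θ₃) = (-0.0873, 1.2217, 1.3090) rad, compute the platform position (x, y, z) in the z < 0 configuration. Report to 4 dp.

(0.2024, 0.0178, -0.2987)

arm 1 at φ=0.0°: e+L cos θ1 = 0.2593;  S1 = (0.2593, 0.0000, 0.0157)
φ2=120.0°: virtual centre (-0.0708, 0.1226, -0.1691), radius l
arm 3 at φ=240.0°: e+L cos θ3 = 0.1266;  S3 = (-0.0633, -0.1096, -0.1739)
subtract pairs → two planes through P
linear system: -0.6602x+0.2452y = -0.0188−-0.3697z; -0.6452x+-0.2193y = -0.0212−-0.3791z
Cramer: x(z) = 0.0308-0.5744z;  y(z) = 0.0062-0.0389z
sphere 1 gives Az²+Bz+C=0 with A=1.3314, B=0.2306, C=-0.0499;  B²−4AC=0.3190;  roots -0.2987, 0.1255;  negative root z = -0.2987
x = 0.2024, y = 0.0178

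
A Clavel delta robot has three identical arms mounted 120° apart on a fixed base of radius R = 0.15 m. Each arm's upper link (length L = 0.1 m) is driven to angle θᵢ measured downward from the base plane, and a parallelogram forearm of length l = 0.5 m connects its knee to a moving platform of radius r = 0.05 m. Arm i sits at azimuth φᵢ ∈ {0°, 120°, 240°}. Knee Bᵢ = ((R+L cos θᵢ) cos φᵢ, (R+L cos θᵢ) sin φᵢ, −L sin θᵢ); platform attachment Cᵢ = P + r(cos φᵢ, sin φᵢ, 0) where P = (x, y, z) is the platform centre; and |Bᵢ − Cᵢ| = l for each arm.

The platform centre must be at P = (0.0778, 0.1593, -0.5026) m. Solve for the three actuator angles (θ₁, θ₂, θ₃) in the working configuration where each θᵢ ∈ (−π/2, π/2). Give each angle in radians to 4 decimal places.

θ₁ = 0.4365, θ₂ = 0.3493, θ₃ = 1.3967

arm 1 (φ=0.0°): x'=0.0778, y'=0.1593
  e−x'=0.0222;  (l²−L²−(e−x')²−y'²−z²)/2L = -0.1924
  √(A²+B²)=0.5031;  θ1 = -1.5267+1.9632 ≈ 0.4365
rotate P by −φ2: (0.0991, -0.1470, -0.5026)
  A=0.0009, B=-0.5026, C=(l²−L²−A²−y'²−z²)/(2L)=-0.1711
  √(A²+B²)=0.5026;  θ2 = -1.5689+1.9182 ≈ 0.3493
rotate P by −φ3: (-0.1769, -0.0123, -0.5026)
  e−x'=0.2769;  (l²−L²−(e−x')²−y'²−z²)/2L = -0.4470
  √(A²+B²)=0.5738;  θ3 = -1.0673+2.4640 ≈ 1.3967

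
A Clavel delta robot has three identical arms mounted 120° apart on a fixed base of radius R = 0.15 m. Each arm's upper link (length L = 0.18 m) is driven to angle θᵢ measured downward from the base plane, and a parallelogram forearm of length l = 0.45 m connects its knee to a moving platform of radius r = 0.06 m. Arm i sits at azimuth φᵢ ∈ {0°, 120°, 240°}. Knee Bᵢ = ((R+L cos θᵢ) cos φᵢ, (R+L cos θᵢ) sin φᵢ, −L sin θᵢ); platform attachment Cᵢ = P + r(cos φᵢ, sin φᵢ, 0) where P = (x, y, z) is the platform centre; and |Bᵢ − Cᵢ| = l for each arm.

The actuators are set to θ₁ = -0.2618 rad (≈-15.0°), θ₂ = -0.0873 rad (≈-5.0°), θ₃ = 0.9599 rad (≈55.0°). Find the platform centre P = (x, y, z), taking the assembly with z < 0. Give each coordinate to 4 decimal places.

(0.1251, 0.1700, -0.3463)

arm 1 at φ=0.0°: ρ1 = 0.2639;  O1 = (0.2639, 0.0000, 0.0466)
O2 = (0.2693·cos120.0°, 0.2693·sin120.0°, 0.0157) = (-0.1347, 0.2332, 0.0157)
φ3=240.0°: virtual centre (-0.0966, -0.1674, -0.1474), radius l
subtract pairs → two planes through P
plane₁₂: -0.7970x+0.4665y+-0.0618z = 0.0010
Cramer: x(z) = 0.0093-0.3344z;  y(z) = 0.0180-0.4390z
into |P−O₁|² = l²: 1.3046z² + 0.0613z + -0.1352 = 0;  Δ = 0.7093;  z = -0.3463 or 0.2993 → z<0 root = -0.3463
x = 0.1251, y = 0.1700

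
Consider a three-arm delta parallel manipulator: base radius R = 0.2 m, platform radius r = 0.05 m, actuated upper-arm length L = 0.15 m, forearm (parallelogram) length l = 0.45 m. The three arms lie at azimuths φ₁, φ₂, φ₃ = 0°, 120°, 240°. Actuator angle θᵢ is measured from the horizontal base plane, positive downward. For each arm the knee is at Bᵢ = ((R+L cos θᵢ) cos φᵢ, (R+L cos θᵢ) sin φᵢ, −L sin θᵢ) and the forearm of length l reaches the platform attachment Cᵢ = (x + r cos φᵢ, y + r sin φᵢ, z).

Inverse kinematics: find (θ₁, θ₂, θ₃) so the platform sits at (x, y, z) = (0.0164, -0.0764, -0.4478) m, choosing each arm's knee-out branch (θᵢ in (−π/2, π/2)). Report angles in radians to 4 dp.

θ₁ = 0.6108, θ₂ = 0.9599, θ₃ = 0.4363

rotate P by −φ1: (0.0164, -0.0764, -0.4478)
  A=0.1336, B=-0.4478, C=(l²−L²−A²−y'²−z²)/(2L)=-0.1474
  γ=atan2(-0.4478,0.1336)=-1.2809;  ψ=arccos(-0.3154)=1.8916;  θ1=γ+ψ≈0.6108
rotate P by −φ2: (-0.0744, 0.0240, -0.4478)
  A cos θ + B sin θ = C:  0.2244·cos θ + -0.4478·sin θ = -0.2381
  √(A²+B²)=0.5009;  θ2 = -1.1063+2.0663 ≈ 0.9599
φ3=240.0° → target in arm frame (0.0580, 0.0524)
  e−x'=0.0920;  (l²−L²−(e−x')²−y'²−z²)/2L = -0.1058
  √(A²+B²)=0.4572;  θ3 = -1.3681+1.8044 ≈ 0.4363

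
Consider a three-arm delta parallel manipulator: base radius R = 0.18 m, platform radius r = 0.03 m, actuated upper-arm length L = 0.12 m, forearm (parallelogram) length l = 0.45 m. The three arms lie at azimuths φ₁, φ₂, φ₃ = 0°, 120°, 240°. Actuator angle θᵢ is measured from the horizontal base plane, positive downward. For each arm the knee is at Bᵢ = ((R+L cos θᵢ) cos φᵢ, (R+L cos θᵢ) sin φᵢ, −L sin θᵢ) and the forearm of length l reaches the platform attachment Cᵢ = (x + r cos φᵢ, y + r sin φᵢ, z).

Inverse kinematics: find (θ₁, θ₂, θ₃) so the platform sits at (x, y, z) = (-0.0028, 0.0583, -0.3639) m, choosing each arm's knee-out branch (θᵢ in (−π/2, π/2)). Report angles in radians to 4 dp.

rotate P by −φ1: (-0.0028, 0.0583, -0.3639)
  e−x'=0.1528;  (l²−L²−(e−x')²−y'²−z²)/2L = 0.1205
  √(A²+B²)=0.3947;  θ1 = -1.1733+1.2604 ≈ 0.0872
φ2=120.0° → target in arm frame (0.0519, -0.0267)
  A cos θ + B sin θ = C:  0.0981·cos θ + -0.3639·sin θ = 0.1889
  γ=atan2(-0.3639,0.0981)=-1.3074;  ψ=arccos(0.5012)=1.0458;  θ2=γ+ψ≈-0.2617
arm 3 (φ=240.0°): x'=-0.0491, y'=-0.0316
  A cos θ + B sin θ = C:  0.1991·cos θ + -0.3639·sin θ = 0.0627
  θ3 = atan2(B,A) + arccos(C/0.4148) = 0.3489

θ₁ = 0.0872, θ₂ = -0.2617, θ₃ = 0.3489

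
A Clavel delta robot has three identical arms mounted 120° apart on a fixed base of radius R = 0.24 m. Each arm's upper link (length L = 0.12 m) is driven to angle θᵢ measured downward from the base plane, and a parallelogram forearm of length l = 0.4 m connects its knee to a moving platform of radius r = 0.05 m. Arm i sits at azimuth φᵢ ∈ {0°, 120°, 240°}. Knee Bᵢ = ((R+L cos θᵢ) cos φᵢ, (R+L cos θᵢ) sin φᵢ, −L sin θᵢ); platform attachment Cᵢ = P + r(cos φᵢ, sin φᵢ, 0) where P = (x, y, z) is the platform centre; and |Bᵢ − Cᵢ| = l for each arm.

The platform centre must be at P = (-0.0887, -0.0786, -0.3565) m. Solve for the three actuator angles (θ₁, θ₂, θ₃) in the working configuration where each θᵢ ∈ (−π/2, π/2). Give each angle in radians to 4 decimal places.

θ₁ = 1.3091, θ₂ = 0.9598, θ₃ = 0.0874

rotate P by −φ1: (-0.0887, -0.0786, -0.3565)
  A=0.2787, B=-0.3565, C=(l²−L²−A²−y'²−z²)/(2L)=-0.2723
  θ1 = atan2(B,A) + arccos(C/0.4525) = 1.3091
rotate P by −φ2: (-0.0237, 0.1161, -0.3565)
  A cos θ + B sin θ = C:  0.2137·cos θ + -0.3565·sin θ = -0.1694
  √(A²+B²)=0.4157;  θ2 = -1.0307+1.9905 ≈ 0.9598
arm 3 (φ=240.0°): x'=0.1124, y'=-0.0375
  A=0.0776, B=-0.3565, C=(l²−L²−A²−y'²−z²)/(2L)=0.0462
  √(A²+B²)=0.3648;  θ3 = -1.3565+1.4439 ≈ 0.0874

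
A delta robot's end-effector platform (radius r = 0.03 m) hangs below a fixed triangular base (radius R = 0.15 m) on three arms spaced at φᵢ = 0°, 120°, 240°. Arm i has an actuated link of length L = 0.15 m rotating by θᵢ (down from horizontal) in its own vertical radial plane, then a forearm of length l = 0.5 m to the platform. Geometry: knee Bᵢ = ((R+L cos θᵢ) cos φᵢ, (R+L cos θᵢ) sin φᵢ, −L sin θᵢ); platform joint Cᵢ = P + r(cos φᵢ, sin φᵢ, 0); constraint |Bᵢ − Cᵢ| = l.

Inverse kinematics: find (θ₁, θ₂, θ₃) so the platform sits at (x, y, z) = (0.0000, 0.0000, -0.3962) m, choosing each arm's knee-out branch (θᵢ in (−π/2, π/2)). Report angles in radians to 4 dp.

arm 1 (φ=0.0°): x'=0.0000, y'=0.0000
  A cos θ + B sin θ = C:  0.1200·cos θ + -0.3962·sin θ = 0.1871
  γ=atan2(-0.3962,0.1200)=-1.2767;  ψ=arccos(0.4519)=1.1019;  θ1=γ+ψ≈-0.1748
rotate P by −φ2: (0.0000, 0.0000, -0.3962)
  e−x'=0.1200;  (l²−L²−(e−x')²−y'²−z²)/2L = 0.1871
  γ=atan2(-0.3962,0.1200)=-1.2767;  ψ=arccos(0.4519)=1.1019;  θ2=γ+ψ≈-0.1748
arm 3 (φ=240.0°): x'=0.0000, y'=0.0000
  A cos θ + B sin θ = C:  0.1200·cos θ + -0.3962·sin θ = 0.1871
  γ=atan2(-0.3962,0.1200)=-1.2767;  ψ=arccos(0.4519)=1.1019;  θ3=γ+ψ≈-0.1748

θ₁ = -0.1748, θ₂ = -0.1748, θ₃ = -0.1748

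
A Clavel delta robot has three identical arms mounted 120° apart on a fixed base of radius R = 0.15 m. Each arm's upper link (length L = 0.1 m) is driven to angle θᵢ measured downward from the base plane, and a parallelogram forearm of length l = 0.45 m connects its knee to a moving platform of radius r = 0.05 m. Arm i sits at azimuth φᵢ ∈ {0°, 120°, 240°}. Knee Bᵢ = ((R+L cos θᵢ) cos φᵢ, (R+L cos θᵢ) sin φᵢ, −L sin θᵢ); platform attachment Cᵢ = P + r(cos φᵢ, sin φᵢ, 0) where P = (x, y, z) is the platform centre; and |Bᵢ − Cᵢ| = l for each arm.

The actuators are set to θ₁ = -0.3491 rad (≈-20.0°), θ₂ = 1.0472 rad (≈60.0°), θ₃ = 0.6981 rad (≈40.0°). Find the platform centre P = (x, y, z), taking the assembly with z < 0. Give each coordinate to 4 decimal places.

(0.1774, -0.0503, -0.4127)

arm 1 at φ=0.0°: (R−r)+L cos θ1 = 0.1940;  centre 1 = (0.1940, 0.0000, 0.0342)
φ2=120.0°: virtual centre (-0.0750, 0.1299, -0.0866), radius l
arm 3 at φ=240.0°: (R−r)+L cos θ3 = 0.1766;  centre 3 = (-0.0883, -0.1529, -0.0643)
eliminate P² terms by subtracting sphere 1 from 2 and 3
linear system: -0.5379x+0.2598y = -0.0088−-0.2416z; -0.5645x+-0.3059y = -0.0035−-0.1970z
Cramer: x(z) = 0.0115-0.4019z;  y(z) = -0.0099+0.0978z
into |P−centre ₁|² = l²: 1.1711z² + 0.0763z + -0.1680 = 0;  Δ = 0.7926;  z = -0.4127 or 0.3475 → z<0 root = -0.4127
x = 0.1774, y = -0.0503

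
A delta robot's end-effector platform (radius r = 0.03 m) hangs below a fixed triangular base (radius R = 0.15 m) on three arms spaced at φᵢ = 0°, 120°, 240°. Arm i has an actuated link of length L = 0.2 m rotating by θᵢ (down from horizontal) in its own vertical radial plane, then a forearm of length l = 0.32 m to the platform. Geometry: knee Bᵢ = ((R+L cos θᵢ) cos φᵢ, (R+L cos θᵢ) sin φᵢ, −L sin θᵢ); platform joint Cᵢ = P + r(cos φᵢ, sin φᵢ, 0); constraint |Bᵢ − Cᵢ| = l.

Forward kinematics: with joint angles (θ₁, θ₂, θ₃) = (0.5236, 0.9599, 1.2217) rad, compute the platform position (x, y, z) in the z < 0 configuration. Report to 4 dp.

(0.0924, 0.0437, -0.3453)

arm 1 at φ=0.0°: ρ1 = 0.2932;  S1 = (0.2932, 0.0000, -0.1000)
S2 = (0.2347·cos120.0°, 0.2347·sin120.0°, -0.1638) = (-0.1174, 0.2033, -0.1638)
S3 = (0.1884·cos240.0°, 0.1884·sin240.0°, -0.1879) = (-0.0942, -0.1632, -0.1879)
eliminate P² terms by subtracting sphere 1 from 2 and 3
linear system: -0.8211x+0.4065y = -0.0140−-0.1277z; -0.7748x+-0.3263y = -0.0252−-0.1759z
Cramer: x(z) = 0.0254-0.1941z;  y(z) = 0.0168-0.0781z
into |P−S₁|² = l²: 1.0438z² + 0.3013z + -0.0204 = 0;  Δ = 0.1760;  z = -0.3453 or 0.0566 → z<0 root = -0.3453
x = 0.0924, y = 0.0437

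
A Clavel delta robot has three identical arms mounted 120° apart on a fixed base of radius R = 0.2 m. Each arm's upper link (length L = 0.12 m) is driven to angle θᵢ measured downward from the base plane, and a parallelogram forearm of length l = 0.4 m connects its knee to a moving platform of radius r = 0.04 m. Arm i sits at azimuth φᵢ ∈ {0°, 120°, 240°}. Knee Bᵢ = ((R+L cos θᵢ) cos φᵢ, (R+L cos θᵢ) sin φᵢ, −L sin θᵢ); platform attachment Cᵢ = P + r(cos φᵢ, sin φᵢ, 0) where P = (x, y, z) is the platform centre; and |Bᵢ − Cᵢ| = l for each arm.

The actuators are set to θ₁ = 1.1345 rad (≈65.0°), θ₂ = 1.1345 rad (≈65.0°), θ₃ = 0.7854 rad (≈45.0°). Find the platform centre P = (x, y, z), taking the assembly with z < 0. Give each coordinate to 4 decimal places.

(-0.0225, -0.0390, -0.4314)

φ1=0.0°: virtual centre (0.2107, 0.0000, -0.1088), radius l
φ2=120.0°: virtual centre (-0.1054, 0.1825, -0.1088), radius l
S3 = (0.2449·cos240.0°, 0.2449·sin240.0°, -0.0849) = (-0.1224, -0.2120, -0.0849)
|S₂|²−|S₁|² = 0.0000;  |S₃|²−|S₁|² = 0.0109
[-0.6321 0.3650 0.0000]·P = 0.0000;  [-0.6663 -0.4241 0.0478]·P = 0.0109
Cramer: x(z) = -0.0078+0.0341z;  y(z) = -0.0135+0.0591z
quadratic in z: (1.0047)z²+(0.2010)z+(-0.1002)=0, √Δ=0.6658 → z ∈ {-0.4314, 0.2313}; z = -0.4314 (taking z<0)
x = -0.0225, y = -0.0390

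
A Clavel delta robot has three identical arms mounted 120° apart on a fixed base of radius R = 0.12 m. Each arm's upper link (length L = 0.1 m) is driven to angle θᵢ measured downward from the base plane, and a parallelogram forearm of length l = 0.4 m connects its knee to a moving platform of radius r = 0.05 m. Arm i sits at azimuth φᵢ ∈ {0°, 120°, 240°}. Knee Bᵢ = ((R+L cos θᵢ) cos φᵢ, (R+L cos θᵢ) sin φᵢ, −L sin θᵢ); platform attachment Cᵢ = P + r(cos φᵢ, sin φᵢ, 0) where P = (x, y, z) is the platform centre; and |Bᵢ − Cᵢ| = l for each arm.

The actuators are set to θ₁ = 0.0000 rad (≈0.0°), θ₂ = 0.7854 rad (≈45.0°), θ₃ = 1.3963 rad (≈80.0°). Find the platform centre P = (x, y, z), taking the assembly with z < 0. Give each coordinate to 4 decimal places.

(0.1717, 0.0967, -0.3881)

φ1=0.0°: virtual centre (0.1700, 0.0000, 0.0000), radius l
O2 = (0.1407·cos120.0°, 0.1407·sin120.0°, -0.0707) = (-0.0704, 0.1219, -0.0707)
φ3=240.0°: virtual centre (-0.0437, -0.0757, -0.0985), radius l
subtract pairs → two planes through P
linear system: -0.4807x+0.2437y = -0.0041−-0.1414z; -0.4274x+-0.1513y = -0.0116−-0.1970z
det = 0.1769;  x = 0.0194+-0.3923z,  y = 0.0215+-0.1936z
quadratic in z: (1.1914)z²+(0.1098)z+(-0.1369)=0, √Δ=0.8151 → z ∈ {-0.3881, 0.2960}; z = -0.3881 (taking z<0)
x = 0.1717, y = 0.0967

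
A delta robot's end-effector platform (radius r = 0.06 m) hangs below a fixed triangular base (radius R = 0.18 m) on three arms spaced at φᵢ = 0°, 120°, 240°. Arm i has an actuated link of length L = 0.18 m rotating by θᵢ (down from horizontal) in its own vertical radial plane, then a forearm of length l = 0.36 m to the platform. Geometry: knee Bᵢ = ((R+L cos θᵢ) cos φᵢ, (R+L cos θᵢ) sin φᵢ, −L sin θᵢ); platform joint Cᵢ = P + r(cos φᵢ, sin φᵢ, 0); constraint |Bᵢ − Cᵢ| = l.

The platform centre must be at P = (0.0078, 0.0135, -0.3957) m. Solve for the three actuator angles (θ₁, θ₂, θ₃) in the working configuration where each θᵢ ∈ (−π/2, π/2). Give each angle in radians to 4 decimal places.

arm 1 (φ=0.0°): x'=0.0078, y'=0.0135
  A cos θ + B sin θ = C:  0.1122·cos θ + -0.3957·sin θ = -0.2004
  √(A²+B²)=0.4113;  θ1 = -1.2945+2.0798 ≈ 0.7853
rotate P by −φ2: (0.0078, -0.0135, -0.3957)
  A cos θ + B sin θ = C:  0.1122·cos θ + -0.3957·sin θ = -0.2004
  γ=atan2(-0.3957,0.1122)=-1.2945;  ψ=arccos(-0.4873)=2.0798;  θ2=γ+ψ≈0.7853
arm 3 (φ=240.0°): x'=-0.0156, y'=0.0000
  e−x'=0.1356;  (l²−L²−(e−x')²−y'²−z²)/2L = -0.2160
  γ=atan2(-0.3957,0.1356)=-1.2407;  ψ=arccos(-0.5164)=2.1135;  θ3=γ+ψ≈0.8728

θ₁ = 0.7853, θ₂ = 0.7853, θ₃ = 0.8728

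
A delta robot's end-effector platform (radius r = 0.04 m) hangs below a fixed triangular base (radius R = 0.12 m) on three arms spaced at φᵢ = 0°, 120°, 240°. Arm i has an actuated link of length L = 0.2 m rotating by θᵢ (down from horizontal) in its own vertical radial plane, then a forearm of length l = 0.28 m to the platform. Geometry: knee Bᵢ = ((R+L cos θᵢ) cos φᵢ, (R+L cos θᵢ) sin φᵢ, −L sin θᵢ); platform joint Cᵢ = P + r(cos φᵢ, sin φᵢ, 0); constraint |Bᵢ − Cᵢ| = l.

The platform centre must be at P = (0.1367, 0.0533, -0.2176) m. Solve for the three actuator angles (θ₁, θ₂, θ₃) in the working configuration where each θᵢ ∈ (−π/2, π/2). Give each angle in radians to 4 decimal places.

θ₁ = -0.0873, θ₂ = 0.8730, θ₃ = 1.2219

rotate P by −φ1: (0.1367, 0.0533, -0.2176)
  A=-0.0567, B=-0.2176, C=(l²−L²−A²−y'²−z²)/(2L)=-0.0375
  θ1 = atan2(B,A) + arccos(C/0.2249) = -0.0873
arm 2 (φ=120.0°): x'=-0.0222, y'=-0.1450
  A=0.1022, B=-0.2176, C=(l²−L²−A²−y'²−z²)/(2L)=-0.1011
  γ=atan2(-0.2176,0.1022)=-1.1317;  ψ=arccos(-0.4204)=2.0047;  θ2=γ+ψ≈0.8730
arm 3 (φ=240.0°): x'=-0.1145, y'=0.0917
  A=0.1945, B=-0.2176, C=(l²−L²−A²−y'²−z²)/(2L)=-0.1380
  θ3 = atan2(B,A) + arccos(C/0.2919) = 1.2219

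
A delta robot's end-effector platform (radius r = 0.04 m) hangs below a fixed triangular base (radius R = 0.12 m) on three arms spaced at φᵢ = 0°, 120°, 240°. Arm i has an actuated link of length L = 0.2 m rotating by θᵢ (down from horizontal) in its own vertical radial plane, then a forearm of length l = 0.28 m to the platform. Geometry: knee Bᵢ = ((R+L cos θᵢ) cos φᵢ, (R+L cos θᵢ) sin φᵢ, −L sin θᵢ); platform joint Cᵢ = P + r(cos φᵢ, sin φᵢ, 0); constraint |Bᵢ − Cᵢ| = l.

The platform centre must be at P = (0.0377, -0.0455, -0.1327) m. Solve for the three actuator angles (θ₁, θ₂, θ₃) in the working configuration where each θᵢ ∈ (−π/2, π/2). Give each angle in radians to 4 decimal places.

φ1=0.0° → target in arm frame (0.0377, -0.0455)
  A cos θ + B sin θ = C:  0.0423·cos θ + -0.1327·sin θ = 0.0423
  γ=atan2(-0.1327,0.0423)=-1.2622;  ψ=arccos(0.3039)=1.2620;  θ1=γ+ψ≈-0.0002
rotate P by −φ2: (-0.0583, -0.0099, -0.1327)
  e−x'=0.1383;  (l²−L²−(e−x')²−y'²−z²)/2L = 0.0039
  θ2 = atan2(B,A) + arccos(C/0.1916) = 0.7853
φ3=240.0° → target in arm frame (0.0206, 0.0554)
  A cos θ + B sin θ = C:  0.0594·cos θ + -0.1327·sin θ = 0.0355
  θ3 = atan2(B,A) + arccos(C/0.1454) = 0.1747

θ₁ = -0.0002, θ₂ = 0.7853, θ₃ = 0.1747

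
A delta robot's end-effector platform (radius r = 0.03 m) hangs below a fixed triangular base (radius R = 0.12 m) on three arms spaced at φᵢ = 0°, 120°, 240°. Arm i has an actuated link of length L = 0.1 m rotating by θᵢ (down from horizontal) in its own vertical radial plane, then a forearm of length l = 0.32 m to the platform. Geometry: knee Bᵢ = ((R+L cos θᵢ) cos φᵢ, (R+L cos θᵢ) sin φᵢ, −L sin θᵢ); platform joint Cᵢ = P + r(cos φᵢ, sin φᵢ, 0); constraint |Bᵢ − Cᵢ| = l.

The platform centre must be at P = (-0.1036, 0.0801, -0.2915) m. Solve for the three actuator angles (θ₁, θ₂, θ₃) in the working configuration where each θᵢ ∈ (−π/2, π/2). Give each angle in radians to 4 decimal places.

θ₁ = 1.1344, θ₂ = -0.1746, θ₃ = 0.6980

arm 1 (φ=0.0°): x'=-0.1036, y'=0.0801
  A cos θ + B sin θ = C:  0.1936·cos θ + -0.2915·sin θ = -0.1823
  √(A²+B²)=0.3499;  θ1 = -0.9845+2.1189 ≈ 1.1344
rotate P by −φ2: (0.1212, 0.0497, -0.2915)
  e−x'=-0.0312;  (l²−L²−(e−x')²−y'²−z²)/2L = 0.0199
  √(A²+B²)=0.2932;  θ2 = -1.6773+1.5027 ≈ -0.1746
arm 3 (φ=240.0°): x'=-0.0176, y'=-0.1298
  A cos θ + B sin θ = C:  0.1076·cos θ + -0.2915·sin θ = -0.1049
  √(A²+B²)=0.3107;  θ3 = -1.2173+1.9152 ≈ 0.6980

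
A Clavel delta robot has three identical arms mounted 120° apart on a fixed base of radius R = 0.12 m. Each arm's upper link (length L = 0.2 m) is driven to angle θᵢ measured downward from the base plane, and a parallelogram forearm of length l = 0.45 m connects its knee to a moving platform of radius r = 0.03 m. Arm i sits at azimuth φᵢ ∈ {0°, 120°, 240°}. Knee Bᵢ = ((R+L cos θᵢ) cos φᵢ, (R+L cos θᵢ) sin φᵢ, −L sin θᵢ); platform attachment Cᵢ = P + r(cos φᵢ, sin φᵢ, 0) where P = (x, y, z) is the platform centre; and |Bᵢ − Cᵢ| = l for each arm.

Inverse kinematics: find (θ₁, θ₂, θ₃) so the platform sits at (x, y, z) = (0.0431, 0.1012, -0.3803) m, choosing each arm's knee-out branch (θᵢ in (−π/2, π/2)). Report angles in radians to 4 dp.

φ1=0.0° → target in arm frame (0.0431, 0.1012)
  A cos θ + B sin θ = C:  0.0469·cos θ + -0.3803·sin θ = 0.0136
  θ1 = atan2(B,A) + arccos(C/0.3832) = 0.0873
arm 2 (φ=120.0°): x'=0.0661, y'=-0.0879
  A cos θ + B sin θ = C:  0.0239·cos θ + -0.3803·sin θ = 0.0239
  θ2 = atan2(B,A) + arccos(C/0.3811) = 0.0000
φ3=240.0° → target in arm frame (-0.1092, -0.0133)
  A=0.1992, B=-0.3803, C=(l²−L²−A²−y'²−z²)/(2L)=-0.0550
  γ=atan2(-0.3803,0.1992)=-1.0883;  ψ=arccos(-0.1280)=1.6992;  θ3=γ+ψ≈0.6108

θ₁ = 0.0873, θ₂ = 0.0000, θ₃ = 0.6108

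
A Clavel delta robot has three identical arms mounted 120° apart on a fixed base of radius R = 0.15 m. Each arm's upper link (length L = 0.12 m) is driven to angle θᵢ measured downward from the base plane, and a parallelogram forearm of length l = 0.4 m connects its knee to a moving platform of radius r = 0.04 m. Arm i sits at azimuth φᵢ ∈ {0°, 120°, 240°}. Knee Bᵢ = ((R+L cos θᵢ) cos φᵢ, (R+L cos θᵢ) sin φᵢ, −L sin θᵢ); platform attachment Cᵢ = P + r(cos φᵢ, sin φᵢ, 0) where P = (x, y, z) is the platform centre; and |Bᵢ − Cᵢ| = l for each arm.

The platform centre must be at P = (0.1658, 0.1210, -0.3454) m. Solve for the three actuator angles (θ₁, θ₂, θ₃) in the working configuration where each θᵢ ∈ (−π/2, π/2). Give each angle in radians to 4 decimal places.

rotate P by −φ1: (0.1658, 0.1210, -0.3454)
  A=-0.0558, B=-0.3454, C=(l²−L²−A²−y'²−z²)/(2L)=0.0356
  θ1 = atan2(B,A) + arccos(C/0.3499) = -0.2621
φ2=120.0° → target in arm frame (0.0219, -0.2041)
  e−x'=0.0881;  (l²−L²−(e−x')²−y'²−z²)/2L = -0.0963
  γ=atan2(-0.3454,0.0881)=-1.3210;  ψ=arccos(-0.2702)=1.8444;  θ2=γ+ψ≈0.5234
φ3=240.0° → target in arm frame (-0.1877, 0.0831)
  A cos θ + B sin θ = C:  0.2977·cos θ + -0.3454·sin θ = -0.2884
  γ=atan2(-0.3454,0.2977)=-0.8595;  ψ=arccos(-0.6325)=2.2556;  θ3=γ+ψ≈1.3962

θ₁ = -0.2621, θ₂ = 0.5234, θ₃ = 1.3962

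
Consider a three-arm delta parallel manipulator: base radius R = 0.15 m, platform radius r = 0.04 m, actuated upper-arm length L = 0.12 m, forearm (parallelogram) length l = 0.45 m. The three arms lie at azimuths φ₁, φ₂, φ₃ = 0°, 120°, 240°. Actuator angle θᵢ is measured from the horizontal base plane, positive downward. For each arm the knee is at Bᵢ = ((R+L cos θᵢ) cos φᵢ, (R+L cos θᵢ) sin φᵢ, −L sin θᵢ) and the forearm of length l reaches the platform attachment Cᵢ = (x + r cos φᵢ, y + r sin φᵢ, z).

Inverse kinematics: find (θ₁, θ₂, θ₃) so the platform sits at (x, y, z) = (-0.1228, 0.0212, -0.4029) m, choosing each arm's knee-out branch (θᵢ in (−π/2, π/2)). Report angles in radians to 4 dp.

θ₁ = 0.7855, θ₂ = -0.0876, θ₃ = 0.0870

φ1=0.0° → target in arm frame (-0.1228, 0.0212)
  e−x'=0.2328;  (l²−L²−(e−x')²−y'²−z²)/2L = -0.1203
  √(A²+B²)=0.4653;  θ1 = -1.0469+1.8323 ≈ 0.7855
rotate P by −φ2: (0.0798, 0.0957, -0.4029)
  A cos θ + B sin θ = C:  0.0302·cos θ + -0.4029·sin θ = 0.0654
  γ=atan2(-0.4029,0.0302)=-1.4959;  ψ=arccos(0.1618)=1.4083;  θ2=γ+ψ≈-0.0876
arm 3 (φ=240.0°): x'=0.0430, y'=-0.1169
  A cos θ + B sin θ = C:  0.0670·cos θ + -0.4029·sin θ = 0.0317
  θ3 = atan2(B,A) + arccos(C/0.4084) = 0.0870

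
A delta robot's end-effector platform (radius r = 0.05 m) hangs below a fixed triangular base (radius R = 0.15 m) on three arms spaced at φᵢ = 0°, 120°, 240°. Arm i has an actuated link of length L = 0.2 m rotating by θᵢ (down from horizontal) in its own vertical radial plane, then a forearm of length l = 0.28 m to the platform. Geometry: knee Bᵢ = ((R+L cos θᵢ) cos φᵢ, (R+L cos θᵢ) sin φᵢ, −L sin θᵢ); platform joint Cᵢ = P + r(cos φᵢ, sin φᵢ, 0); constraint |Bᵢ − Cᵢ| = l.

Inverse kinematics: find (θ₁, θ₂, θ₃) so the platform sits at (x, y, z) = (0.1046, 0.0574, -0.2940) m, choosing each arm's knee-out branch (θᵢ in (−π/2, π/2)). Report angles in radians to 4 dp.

arm 1 (φ=0.0°): x'=0.1046, y'=0.0574
  A=-0.0046, B=-0.2940, C=(l²−L²−A²−y'²−z²)/(2L)=-0.1284
  θ1 = atan2(B,A) + arccos(C/0.2940) = 0.4362
rotate P by −φ2: (-0.0026, -0.1193, -0.2940)
  A=0.1026, B=-0.2940, C=(l²−L²−A²−y'²−z²)/(2L)=-0.1820
  θ2 = atan2(B,A) + arccos(C/0.3114) = 0.9599
arm 3 (φ=240.0°): x'=-0.1020, y'=0.0619
  e−x'=0.2020;  (l²−L²−(e−x')²−y'²−z²)/2L = -0.2317
  √(A²+B²)=0.3567;  θ3 = -0.9688+2.2777 ≈ 1.3089

θ₁ = 0.4362, θ₂ = 0.9599, θ₃ = 1.3089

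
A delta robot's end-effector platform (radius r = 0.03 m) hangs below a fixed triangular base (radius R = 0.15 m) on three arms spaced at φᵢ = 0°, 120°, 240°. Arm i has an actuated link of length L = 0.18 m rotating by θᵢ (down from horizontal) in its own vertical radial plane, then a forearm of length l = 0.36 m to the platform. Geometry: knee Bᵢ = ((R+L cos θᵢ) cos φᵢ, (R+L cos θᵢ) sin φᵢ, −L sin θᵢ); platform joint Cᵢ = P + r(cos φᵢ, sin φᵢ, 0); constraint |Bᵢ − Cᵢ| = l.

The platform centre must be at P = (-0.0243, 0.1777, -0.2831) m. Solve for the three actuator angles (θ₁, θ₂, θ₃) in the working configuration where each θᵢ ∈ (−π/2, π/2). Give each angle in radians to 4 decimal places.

θ₁ = 0.7855, θ₂ = -0.2615, θ₃ = 1.2216

φ1=0.0° → target in arm frame (-0.0243, 0.1777)
  e−x'=0.1443;  (l²−L²−(e−x')²−y'²−z²)/2L = -0.0982
  √(A²+B²)=0.3178;  θ1 = -1.0994+1.8849 ≈ 0.7855
rotate P by −φ2: (0.1660, -0.0678, -0.2831)
  A cos θ + B sin θ = C:  -0.0460·cos θ + -0.2831·sin θ = 0.0287
  θ2 = atan2(B,A) + arccos(C/0.2868) = -0.2615
rotate P by −φ3: (-0.1417, -0.1099, -0.2831)
  A cos θ + B sin θ = C:  0.2617·cos θ + -0.2831·sin θ = -0.1765
  θ3 = atan2(B,A) + arccos(C/0.3856) = 1.2216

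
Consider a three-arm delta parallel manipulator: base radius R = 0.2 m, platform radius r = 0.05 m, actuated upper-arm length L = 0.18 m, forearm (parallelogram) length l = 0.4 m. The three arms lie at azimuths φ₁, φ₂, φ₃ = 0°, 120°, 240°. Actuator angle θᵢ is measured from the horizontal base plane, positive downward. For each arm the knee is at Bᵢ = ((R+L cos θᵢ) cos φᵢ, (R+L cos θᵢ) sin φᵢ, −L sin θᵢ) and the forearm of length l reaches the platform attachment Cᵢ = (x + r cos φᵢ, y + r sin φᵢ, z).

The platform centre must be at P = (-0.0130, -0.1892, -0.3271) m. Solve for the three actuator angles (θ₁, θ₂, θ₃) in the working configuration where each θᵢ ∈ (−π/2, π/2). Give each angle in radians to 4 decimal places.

θ₁ = 0.7853, θ₂ = 1.3087, θ₃ = -0.1746

φ1=0.0° → target in arm frame (-0.0130, -0.1892)
  e−x'=0.1630;  (l²−L²−(e−x')²−y'²−z²)/2L = -0.1160
  γ=atan2(-0.3271,0.1630)=-1.1085;  ψ=arccos(-0.3174)=1.8938;  θ1=γ+ψ≈0.7853
φ2=120.0° → target in arm frame (-0.1574, 0.1059)
  e−x'=0.3074;  (l²−L²−(e−x')²−y'²−z²)/2L = -0.2363
  θ2 = atan2(B,A) + arccos(C/0.4488) = 1.3087
rotate P by −φ3: (0.1704, 0.0833, -0.3271)
  A cos θ + B sin θ = C:  -0.0204·cos θ + -0.3271·sin θ = 0.0368
  θ3 = atan2(B,A) + arccos(C/0.3277) = -0.1746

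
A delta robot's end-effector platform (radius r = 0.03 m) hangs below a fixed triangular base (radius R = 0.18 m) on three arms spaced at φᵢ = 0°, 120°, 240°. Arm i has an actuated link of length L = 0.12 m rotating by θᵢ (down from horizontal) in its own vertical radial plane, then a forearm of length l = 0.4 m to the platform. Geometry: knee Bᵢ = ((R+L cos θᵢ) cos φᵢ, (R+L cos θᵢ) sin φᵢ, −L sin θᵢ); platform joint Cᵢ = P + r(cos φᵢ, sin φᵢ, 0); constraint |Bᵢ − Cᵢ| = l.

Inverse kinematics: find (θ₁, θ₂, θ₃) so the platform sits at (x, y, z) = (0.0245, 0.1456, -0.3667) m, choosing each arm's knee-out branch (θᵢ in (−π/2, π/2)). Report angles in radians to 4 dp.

φ1=0.0° → target in arm frame (0.0245, 0.1456)
  e−x'=0.1255;  (l²−L²−(e−x')²−y'²−z²)/2L = -0.1076
  √(A²+B²)=0.3876;  θ1 = -1.2410+1.8520 ≈ 0.6110
arm 2 (φ=120.0°): x'=0.1138, y'=-0.0940
  e−x'=0.0362;  (l²−L²−(e−x')²−y'²−z²)/2L = 0.0041
  γ=atan2(-0.3667,0.0362)=-1.4725;  ψ=arccos(0.0111)=1.5597;  θ2=γ+ψ≈0.0871
rotate P by −φ3: (-0.1383, -0.0516, -0.3667)
  A cos θ + B sin θ = C:  0.2883·cos θ + -0.3667·sin θ = -0.3111
  √(A²+B²)=0.4665;  θ3 = -0.9045+2.3009 ≈ 1.3965

θ₁ = 0.6110, θ₂ = 0.0871, θ₃ = 1.3965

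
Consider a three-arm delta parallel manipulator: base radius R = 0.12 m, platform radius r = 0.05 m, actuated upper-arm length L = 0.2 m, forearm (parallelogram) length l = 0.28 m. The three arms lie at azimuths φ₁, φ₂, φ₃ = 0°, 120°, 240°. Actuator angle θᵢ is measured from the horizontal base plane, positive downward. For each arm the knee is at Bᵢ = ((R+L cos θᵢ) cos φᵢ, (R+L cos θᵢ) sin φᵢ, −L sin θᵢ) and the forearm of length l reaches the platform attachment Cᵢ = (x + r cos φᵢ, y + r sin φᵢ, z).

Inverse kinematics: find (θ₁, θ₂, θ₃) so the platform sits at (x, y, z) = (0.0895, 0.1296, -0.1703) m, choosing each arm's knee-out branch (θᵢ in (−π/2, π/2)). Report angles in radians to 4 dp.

θ₁ = -0.0003, θ₂ = 0.1749, θ₃ = 1.3089

φ1=0.0° → target in arm frame (0.0895, 0.1296)
  A cos θ + B sin θ = C:  -0.0195·cos θ + -0.1703·sin θ = -0.0194
  γ=atan2(-0.1703,-0.0195)=-1.6848;  ψ=arccos(-0.1134)=1.6845;  θ1=γ+ψ≈-0.0003
arm 2 (φ=120.0°): x'=0.0675, y'=-0.1423
  A cos θ + B sin θ = C:  0.0025·cos θ + -0.1703·sin θ = -0.0272
  √(A²+B²)=0.1703;  θ2 = -1.5560+1.7309 ≈ 0.1749
arm 3 (φ=240.0°): x'=-0.1570, y'=0.0127
  e−x'=0.2270;  (l²−L²−(e−x')²−y'²−z²)/2L = -0.1057
  θ3 = atan2(B,A) + arccos(C/0.2838) = 1.3089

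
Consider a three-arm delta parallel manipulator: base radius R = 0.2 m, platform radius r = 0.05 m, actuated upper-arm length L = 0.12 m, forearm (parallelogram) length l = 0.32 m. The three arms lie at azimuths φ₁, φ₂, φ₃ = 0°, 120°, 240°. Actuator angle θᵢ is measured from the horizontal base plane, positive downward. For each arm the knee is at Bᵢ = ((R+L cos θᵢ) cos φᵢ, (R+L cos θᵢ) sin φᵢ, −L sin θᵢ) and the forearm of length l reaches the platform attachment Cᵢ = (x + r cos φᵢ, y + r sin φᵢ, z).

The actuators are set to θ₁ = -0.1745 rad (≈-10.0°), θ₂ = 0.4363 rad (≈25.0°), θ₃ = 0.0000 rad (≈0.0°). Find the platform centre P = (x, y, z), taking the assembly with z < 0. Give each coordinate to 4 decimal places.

O1 = (0.2682·cos0.0°, 0.2682·sin0.0°, 0.0208) = (0.2682, 0.0000, 0.0208)
arm 2 at φ=120.0°: e+L cos θ2 = 0.2588;  O2 = (-0.1294, 0.2241, -0.0507)
φ3=240.0°: virtual centre (-0.1350, -0.2338, 0.0000), radius l
|O₂|²−|O₁|² = -0.0028;  |O₃|²−|O₁|² = 0.0005
[-0.7951 0.4482 -0.1431]·P = -0.0028;  [-0.8064 -0.4677 -0.0417]·P = 0.0005
Cramer: x(z) = 0.0015-0.1167z;  y(z) = -0.0037+0.1122z
into |P−O₁|² = l²: 1.0262z² + 0.0198z + -0.0308 = 0;  Δ = 0.1269;  z = -0.1832 or 0.1639 → z<0 root = -0.1832
x = 0.0229, y = -0.0243

(0.0229, -0.0243, -0.1832)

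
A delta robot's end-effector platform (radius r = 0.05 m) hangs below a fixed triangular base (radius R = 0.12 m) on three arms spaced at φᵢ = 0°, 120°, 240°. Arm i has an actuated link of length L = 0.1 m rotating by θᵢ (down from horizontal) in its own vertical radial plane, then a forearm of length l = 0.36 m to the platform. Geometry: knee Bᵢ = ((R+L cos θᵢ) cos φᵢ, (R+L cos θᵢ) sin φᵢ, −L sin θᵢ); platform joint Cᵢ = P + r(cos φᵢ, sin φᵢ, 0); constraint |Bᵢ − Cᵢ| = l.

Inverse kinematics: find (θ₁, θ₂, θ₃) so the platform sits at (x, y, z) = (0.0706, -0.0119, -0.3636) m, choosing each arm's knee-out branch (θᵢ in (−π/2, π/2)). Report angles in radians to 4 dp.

θ₁ = 0.1745, θ₂ = 0.6979, θ₃ = 0.6106

arm 1 (φ=0.0°): x'=0.0706, y'=-0.0119
  e−x'=-0.0006;  (l²−L²−(e−x')²−y'²−z²)/2L = -0.0637
  √(A²+B²)=0.3636;  θ1 = -1.5724+1.7470 ≈ 0.1745
rotate P by −φ2: (-0.0456, -0.0552, -0.3636)
  A=0.1156, B=-0.3636, C=(l²−L²−A²−y'²−z²)/(2L)=-0.1451
  θ2 = atan2(B,A) + arccos(C/0.3815) = 0.6979
rotate P by −φ3: (-0.0250, 0.0671, -0.3636)
  A=0.0950, B=-0.3636, C=(l²−L²−A²−y'²−z²)/(2L)=-0.1307
  θ3 = atan2(B,A) + arccos(C/0.3758) = 0.6106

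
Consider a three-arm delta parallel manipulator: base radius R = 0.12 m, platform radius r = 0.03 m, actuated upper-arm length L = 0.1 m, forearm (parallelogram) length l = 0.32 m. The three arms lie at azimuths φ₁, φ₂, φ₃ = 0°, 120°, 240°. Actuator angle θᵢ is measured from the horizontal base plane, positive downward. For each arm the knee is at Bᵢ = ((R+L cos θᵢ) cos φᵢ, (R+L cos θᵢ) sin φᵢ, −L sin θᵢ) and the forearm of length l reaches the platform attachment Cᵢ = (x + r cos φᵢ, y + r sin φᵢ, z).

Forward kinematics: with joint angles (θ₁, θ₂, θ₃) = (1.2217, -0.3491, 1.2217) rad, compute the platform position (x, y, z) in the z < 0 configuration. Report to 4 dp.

(-0.0853, 0.1477, -0.2855)

centre 1 = (0.1242·cos0.0°, 0.1242·sin0.0°, -0.0940) = (0.1242, 0.0000, -0.0940)
arm 2 at φ=120.0°: (R−r)+L cos θ2 = 0.1840;  centre 2 = (-0.0920, 0.1593, 0.0342)
centre 3 = (0.1242·cos240.0°, 0.1242·sin240.0°, -0.0940) = (-0.0621, -0.1076, -0.0940)
eliminate P² terms by subtracting sphere 1 from 2 and 3
linear system: -0.4324x+0.3186y = 0.0108−0.2563z; -0.3726x+-0.2151y = 0.0000−0.0000z
Cramer: x(z) = -0.0109+0.2604z;  y(z) = 0.0189-0.4511z
sphere 1 gives Az²+Bz+C=0 with A=1.2713, B=0.1005, C=-0.0750;  B²−4AC=0.3912;  roots -0.2855, 0.2065;  negative root z = -0.2855
x = -0.0853, y = 0.1477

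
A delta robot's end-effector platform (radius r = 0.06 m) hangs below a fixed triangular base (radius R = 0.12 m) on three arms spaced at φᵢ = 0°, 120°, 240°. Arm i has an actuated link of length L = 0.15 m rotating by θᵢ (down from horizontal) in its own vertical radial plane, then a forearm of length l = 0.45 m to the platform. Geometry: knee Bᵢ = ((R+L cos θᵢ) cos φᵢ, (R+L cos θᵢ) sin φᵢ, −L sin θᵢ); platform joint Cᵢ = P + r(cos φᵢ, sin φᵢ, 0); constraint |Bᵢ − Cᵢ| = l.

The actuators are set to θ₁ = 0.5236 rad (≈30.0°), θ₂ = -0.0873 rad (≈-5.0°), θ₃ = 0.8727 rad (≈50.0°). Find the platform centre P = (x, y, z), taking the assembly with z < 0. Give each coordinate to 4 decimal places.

(-0.0204, 0.1816, -0.4290)

centre 1 = (0.1899·cos0.0°, 0.1899·sin0.0°, -0.0750) = (0.1899, 0.0000, -0.0750)
φ2=120.0°: virtual centre (-0.1047, 0.1814, 0.0131), radius l
arm 3 at φ=240.0°: ρ3 = 0.1564;  centre 3 = (-0.0782, -0.1355, -0.1149)
|centre ₂|²−|centre ₁|² = 0.0023;  |centre ₃|²−|centre ₁|² = -0.0040
linear system: -0.5892x+0.3627y = 0.0023−0.1762z; -0.5362x+-0.2709y = -0.0040−-0.0798z
det = 0.3541;  x = 0.0023+0.0530z,  y = 0.0102+-0.3995z
sphere 1 gives Az²+Bz+C=0 with A=1.1624, B=0.1219, C=-0.1616;  B²−4AC=0.7662;  roots -0.4290, 0.3241;  negative root z = -0.4290
x = -0.0204, y = 0.1816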